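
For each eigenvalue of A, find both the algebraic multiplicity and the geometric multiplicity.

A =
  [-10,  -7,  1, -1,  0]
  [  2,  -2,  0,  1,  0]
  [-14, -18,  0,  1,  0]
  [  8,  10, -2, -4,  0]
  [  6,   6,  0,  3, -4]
λ = -4: alg = 5, geom = 3

Step 1 — factor the characteristic polynomial to read off the algebraic multiplicities:
  χ_A(x) = (x + 4)^5

Step 2 — compute geometric multiplicities via the rank-nullity identity g(λ) = n − rank(A − λI):
  rank(A − (-4)·I) = 2, so dim ker(A − (-4)·I) = n − 2 = 3

Summary:
  λ = -4: algebraic multiplicity = 5, geometric multiplicity = 3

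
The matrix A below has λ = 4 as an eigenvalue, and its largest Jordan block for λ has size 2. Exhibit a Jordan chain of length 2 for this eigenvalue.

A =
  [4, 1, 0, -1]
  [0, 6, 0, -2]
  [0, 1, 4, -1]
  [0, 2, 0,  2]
A Jordan chain for λ = 4 of length 2:
v_1 = (1, 2, 1, 2)ᵀ
v_2 = (0, 1, 0, 0)ᵀ

Let N = A − (4)·I. We want v_2 with N^2 v_2 = 0 but N^1 v_2 ≠ 0; then v_{j-1} := N · v_j for j = 2, …, 2.

Pick v_2 = (0, 1, 0, 0)ᵀ.
Then v_1 = N · v_2 = (1, 2, 1, 2)ᵀ.

Sanity check: (A − (4)·I) v_1 = (0, 0, 0, 0)ᵀ = 0. ✓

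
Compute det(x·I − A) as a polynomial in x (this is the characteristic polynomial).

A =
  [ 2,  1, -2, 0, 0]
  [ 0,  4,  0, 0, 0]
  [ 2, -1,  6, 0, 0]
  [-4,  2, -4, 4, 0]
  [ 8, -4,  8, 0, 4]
x^5 - 20*x^4 + 160*x^3 - 640*x^2 + 1280*x - 1024

Expanding det(x·I − A) (e.g. by cofactor expansion or by noting that A is similar to its Jordan form J, which has the same characteristic polynomial as A) gives
  χ_A(x) = x^5 - 20*x^4 + 160*x^3 - 640*x^2 + 1280*x - 1024
which factors as (x - 4)^5. The eigenvalues (with algebraic multiplicities) are λ = 4 with multiplicity 5.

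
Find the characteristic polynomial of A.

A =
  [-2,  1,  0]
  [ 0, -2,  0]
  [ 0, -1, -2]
x^3 + 6*x^2 + 12*x + 8

Expanding det(x·I − A) (e.g. by cofactor expansion or by noting that A is similar to its Jordan form J, which has the same characteristic polynomial as A) gives
  χ_A(x) = x^3 + 6*x^2 + 12*x + 8
which factors as (x + 2)^3. The eigenvalues (with algebraic multiplicities) are λ = -2 with multiplicity 3.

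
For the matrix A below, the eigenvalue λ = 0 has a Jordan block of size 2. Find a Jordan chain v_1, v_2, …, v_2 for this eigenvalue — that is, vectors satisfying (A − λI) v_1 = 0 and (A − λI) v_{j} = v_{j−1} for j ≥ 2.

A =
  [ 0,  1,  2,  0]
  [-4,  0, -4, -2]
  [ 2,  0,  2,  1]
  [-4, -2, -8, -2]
A Jordan chain for λ = 0 of length 2:
v_1 = (0, -4, 2, -4)ᵀ
v_2 = (1, 0, 0, 0)ᵀ

Let N = A − (0)·I. We want v_2 with N^2 v_2 = 0 but N^1 v_2 ≠ 0; then v_{j-1} := N · v_j for j = 2, …, 2.

Pick v_2 = (1, 0, 0, 0)ᵀ.
Then v_1 = N · v_2 = (0, -4, 2, -4)ᵀ.

Sanity check: (A − (0)·I) v_1 = (0, 0, 0, 0)ᵀ = 0. ✓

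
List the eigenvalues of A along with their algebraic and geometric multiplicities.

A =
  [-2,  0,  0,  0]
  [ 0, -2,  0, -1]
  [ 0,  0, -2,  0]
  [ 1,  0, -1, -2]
λ = -2: alg = 4, geom = 2

Step 1 — factor the characteristic polynomial to read off the algebraic multiplicities:
  χ_A(x) = (x + 2)^4

Step 2 — compute geometric multiplicities via the rank-nullity identity g(λ) = n − rank(A − λI):
  rank(A − (-2)·I) = 2, so dim ker(A − (-2)·I) = n − 2 = 2

Summary:
  λ = -2: algebraic multiplicity = 4, geometric multiplicity = 2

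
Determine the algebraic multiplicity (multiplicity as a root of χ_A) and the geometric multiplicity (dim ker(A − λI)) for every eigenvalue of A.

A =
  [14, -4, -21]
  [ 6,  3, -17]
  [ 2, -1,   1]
λ = 6: alg = 3, geom = 1

Step 1 — factor the characteristic polynomial to read off the algebraic multiplicities:
  χ_A(x) = (x - 6)^3

Step 2 — compute geometric multiplicities via the rank-nullity identity g(λ) = n − rank(A − λI):
  rank(A − (6)·I) = 2, so dim ker(A − (6)·I) = n − 2 = 1

Summary:
  λ = 6: algebraic multiplicity = 3, geometric multiplicity = 1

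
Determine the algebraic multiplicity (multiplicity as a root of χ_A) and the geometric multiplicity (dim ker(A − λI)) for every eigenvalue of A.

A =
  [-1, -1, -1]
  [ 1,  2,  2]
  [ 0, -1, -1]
λ = 0: alg = 3, geom = 1

Step 1 — factor the characteristic polynomial to read off the algebraic multiplicities:
  χ_A(x) = x^3

Step 2 — compute geometric multiplicities via the rank-nullity identity g(λ) = n − rank(A − λI):
  rank(A − (0)·I) = 2, so dim ker(A − (0)·I) = n − 2 = 1

Summary:
  λ = 0: algebraic multiplicity = 3, geometric multiplicity = 1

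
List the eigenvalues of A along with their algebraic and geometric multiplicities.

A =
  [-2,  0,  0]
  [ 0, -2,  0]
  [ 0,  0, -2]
λ = -2: alg = 3, geom = 3

Step 1 — factor the characteristic polynomial to read off the algebraic multiplicities:
  χ_A(x) = (x + 2)^3

Step 2 — compute geometric multiplicities via the rank-nullity identity g(λ) = n − rank(A − λI):
  rank(A − (-2)·I) = 0, so dim ker(A − (-2)·I) = n − 0 = 3

Summary:
  λ = -2: algebraic multiplicity = 3, geometric multiplicity = 3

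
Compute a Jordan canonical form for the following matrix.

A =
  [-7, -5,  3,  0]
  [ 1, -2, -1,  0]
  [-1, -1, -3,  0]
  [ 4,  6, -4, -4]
J_3(-4) ⊕ J_1(-4)

The characteristic polynomial is
  det(x·I − A) = x^4 + 16*x^3 + 96*x^2 + 256*x + 256 = (x + 4)^4

Eigenvalues and multiplicities (the geometric multiplicity of λ is n − rank(A − λI), which equals the number of Jordan blocks for λ):
  λ = -4: algebraic multiplicity = 4, geometric multiplicity = 2

Determining the block sizes for each eigenvalue:
  λ = -4: with am = 4 and gm = 2, the partition is not yet determined (e.g. several partitions of 4 into 2 parts exist). Let N = A − (-4)·I. Computing rank(N^1) = 2, rank(N^2) = 1, rank(N^3) = 0; the number of blocks of size ≥ j is rank(N^{j−1}) − rank(N^j), giving [2, 1, 1]. So we have 1 block(s) of size 3, 1 block(s) of size 1 → block sizes [3, 1]

Assembling the blocks gives a Jordan form
J =
  [-4,  1,  0,  0]
  [ 0, -4,  1,  0]
  [ 0,  0, -4,  0]
  [ 0,  0,  0, -4]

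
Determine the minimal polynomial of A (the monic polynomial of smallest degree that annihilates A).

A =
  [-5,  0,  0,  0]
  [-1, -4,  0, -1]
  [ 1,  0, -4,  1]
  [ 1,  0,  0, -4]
x^3 + 13*x^2 + 56*x + 80

The characteristic polynomial is χ_A(x) = (x + 4)^3*(x + 5), so the eigenvalues are known. The minimal polynomial is
  m_A(x) = Π_λ (x − λ)^{k_λ}
where k_λ is the size of the *largest* Jordan block for λ (equivalently, the smallest k with (A − λI)^k v = 0 for every generalised eigenvector v of λ).

  λ = -5: largest Jordan block has size 1, contributing (x + 5)
  λ = -4: largest Jordan block has size 2, contributing (x + 4)^2

So m_A(x) = (x + 4)^2*(x + 5) = x^3 + 13*x^2 + 56*x + 80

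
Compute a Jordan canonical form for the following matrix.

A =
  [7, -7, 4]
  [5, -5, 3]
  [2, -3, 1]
J_3(1)

The characteristic polynomial is
  det(x·I − A) = x^3 - 3*x^2 + 3*x - 1 = (x - 1)^3

Eigenvalues and multiplicities (the geometric multiplicity of λ is n − rank(A − λI), which equals the number of Jordan blocks for λ):
  λ = 1: algebraic multiplicity = 3, geometric multiplicity = 1

Determining the block sizes for each eigenvalue:
  λ = 1: one block (gm = 1), so the single block has size am = 3 → block sizes [3]

Assembling the blocks gives a Jordan form
J =
  [1, 1, 0]
  [0, 1, 1]
  [0, 0, 1]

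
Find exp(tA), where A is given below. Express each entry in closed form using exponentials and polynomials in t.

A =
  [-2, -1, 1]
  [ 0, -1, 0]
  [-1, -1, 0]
e^{tA} =
  [-t*exp(-t) + exp(-t), -t*exp(-t), t*exp(-t)]
  [0, exp(-t), 0]
  [-t*exp(-t), -t*exp(-t), t*exp(-t) + exp(-t)]

Strategy: write A = P · J · P⁻¹ where J is a Jordan canonical form, so e^{tA} = P · e^{tJ} · P⁻¹, and e^{tJ} can be computed block-by-block.

A has Jordan form
J =
  [-1,  1,  0]
  [ 0, -1,  0]
  [ 0,  0, -1]
(up to reordering of blocks).

Per-block formulas:
  For a 1×1 block at λ = -1: exp(t · [-1]) = [e^(-1t)].
  For a 2×2 Jordan block J_2(-1): exp(t · J_2(-1)) = e^(-1t)·(I + t·N), where N is the 2×2 nilpotent shift.

After assembling e^{tJ} and conjugating by P, we get:

e^{tA} =
  [-t*exp(-t) + exp(-t), -t*exp(-t), t*exp(-t)]
  [0, exp(-t), 0]
  [-t*exp(-t), -t*exp(-t), t*exp(-t) + exp(-t)]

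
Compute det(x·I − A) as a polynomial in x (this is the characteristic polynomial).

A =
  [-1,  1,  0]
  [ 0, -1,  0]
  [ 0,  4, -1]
x^3 + 3*x^2 + 3*x + 1

Expanding det(x·I − A) (e.g. by cofactor expansion or by noting that A is similar to its Jordan form J, which has the same characteristic polynomial as A) gives
  χ_A(x) = x^3 + 3*x^2 + 3*x + 1
which factors as (x + 1)^3. The eigenvalues (with algebraic multiplicities) are λ = -1 with multiplicity 3.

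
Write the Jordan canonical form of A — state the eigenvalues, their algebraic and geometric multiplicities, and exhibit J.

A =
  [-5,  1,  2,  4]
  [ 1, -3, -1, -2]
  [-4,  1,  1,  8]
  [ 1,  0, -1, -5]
J_3(-3) ⊕ J_1(-3)

The characteristic polynomial is
  det(x·I − A) = x^4 + 12*x^3 + 54*x^2 + 108*x + 81 = (x + 3)^4

Eigenvalues and multiplicities (the geometric multiplicity of λ is n − rank(A − λI), which equals the number of Jordan blocks for λ):
  λ = -3: algebraic multiplicity = 4, geometric multiplicity = 2

Determining the block sizes for each eigenvalue:
  λ = -3: with am = 4 and gm = 2, the partition is not yet determined (e.g. several partitions of 4 into 2 parts exist). Let N = A − (-3)·I. Computing rank(N^1) = 2, rank(N^2) = 1, rank(N^3) = 0; the number of blocks of size ≥ j is rank(N^{j−1}) − rank(N^j), giving [2, 1, 1]. So we have 1 block(s) of size 3, 1 block(s) of size 1 → block sizes [3, 1]

Assembling the blocks gives a Jordan form
J =
  [-3,  1,  0,  0]
  [ 0, -3,  1,  0]
  [ 0,  0, -3,  0]
  [ 0,  0,  0, -3]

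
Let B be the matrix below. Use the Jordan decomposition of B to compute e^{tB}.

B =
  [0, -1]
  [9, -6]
e^{tB} =
  [3*t*exp(-3*t) + exp(-3*t), -t*exp(-3*t)]
  [9*t*exp(-3*t), -3*t*exp(-3*t) + exp(-3*t)]

Strategy: write B = P · J · P⁻¹ where J is a Jordan canonical form, so e^{tB} = P · e^{tJ} · P⁻¹, and e^{tJ} can be computed block-by-block.

B has Jordan form
J =
  [-3,  1]
  [ 0, -3]
(up to reordering of blocks).

Per-block formulas:
  For a 2×2 Jordan block J_2(-3): exp(t · J_2(-3)) = e^(-3t)·(I + t·N), where N is the 2×2 nilpotent shift.

After assembling e^{tJ} and conjugating by P, we get:

e^{tB} =
  [3*t*exp(-3*t) + exp(-3*t), -t*exp(-3*t)]
  [9*t*exp(-3*t), -3*t*exp(-3*t) + exp(-3*t)]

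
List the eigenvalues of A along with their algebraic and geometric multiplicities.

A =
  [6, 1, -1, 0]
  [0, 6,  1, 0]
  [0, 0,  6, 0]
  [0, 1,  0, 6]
λ = 6: alg = 4, geom = 2

Step 1 — factor the characteristic polynomial to read off the algebraic multiplicities:
  χ_A(x) = (x - 6)^4

Step 2 — compute geometric multiplicities via the rank-nullity identity g(λ) = n − rank(A − λI):
  rank(A − (6)·I) = 2, so dim ker(A − (6)·I) = n − 2 = 2

Summary:
  λ = 6: algebraic multiplicity = 4, geometric multiplicity = 2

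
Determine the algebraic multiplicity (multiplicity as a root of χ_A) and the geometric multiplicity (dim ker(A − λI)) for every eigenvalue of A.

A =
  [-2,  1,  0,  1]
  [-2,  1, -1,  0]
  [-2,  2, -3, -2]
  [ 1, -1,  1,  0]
λ = -1: alg = 4, geom = 2

Step 1 — factor the characteristic polynomial to read off the algebraic multiplicities:
  χ_A(x) = (x + 1)^4

Step 2 — compute geometric multiplicities via the rank-nullity identity g(λ) = n − rank(A − λI):
  rank(A − (-1)·I) = 2, so dim ker(A − (-1)·I) = n − 2 = 2

Summary:
  λ = -1: algebraic multiplicity = 4, geometric multiplicity = 2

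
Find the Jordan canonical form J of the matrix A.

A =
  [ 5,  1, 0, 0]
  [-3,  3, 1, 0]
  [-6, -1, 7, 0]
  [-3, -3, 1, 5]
J_3(5) ⊕ J_1(5)

The characteristic polynomial is
  det(x·I − A) = x^4 - 20*x^3 + 150*x^2 - 500*x + 625 = (x - 5)^4

Eigenvalues and multiplicities (the geometric multiplicity of λ is n − rank(A − λI), which equals the number of Jordan blocks for λ):
  λ = 5: algebraic multiplicity = 4, geometric multiplicity = 2

Determining the block sizes for each eigenvalue:
  λ = 5: with am = 4 and gm = 2, the partition is not yet determined (e.g. several partitions of 4 into 2 parts exist). Let N = A − (5)·I. Computing rank(N^1) = 2, rank(N^2) = 1, rank(N^3) = 0; the number of blocks of size ≥ j is rank(N^{j−1}) − rank(N^j), giving [2, 1, 1]. So we have 1 block(s) of size 3, 1 block(s) of size 1 → block sizes [3, 1]

Assembling the blocks gives a Jordan form
J =
  [5, 1, 0, 0]
  [0, 5, 1, 0]
  [0, 0, 5, 0]
  [0, 0, 0, 5]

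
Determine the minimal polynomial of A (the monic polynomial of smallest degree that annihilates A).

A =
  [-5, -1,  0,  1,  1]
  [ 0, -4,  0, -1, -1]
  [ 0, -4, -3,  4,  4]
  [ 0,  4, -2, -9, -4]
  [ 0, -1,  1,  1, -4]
x^3 + 15*x^2 + 75*x + 125

The characteristic polynomial is χ_A(x) = (x + 5)^5, so the eigenvalues are known. The minimal polynomial is
  m_A(x) = Π_λ (x − λ)^{k_λ}
where k_λ is the size of the *largest* Jordan block for λ (equivalently, the smallest k with (A − λI)^k v = 0 for every generalised eigenvector v of λ).

  λ = -5: largest Jordan block has size 3, contributing (x + 5)^3

So m_A(x) = (x + 5)^3 = x^3 + 15*x^2 + 75*x + 125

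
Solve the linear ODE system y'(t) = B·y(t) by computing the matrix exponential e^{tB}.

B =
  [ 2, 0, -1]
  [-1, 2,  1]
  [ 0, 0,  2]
e^{tB} =
  [exp(2*t), 0, -t*exp(2*t)]
  [-t*exp(2*t), exp(2*t), t^2*exp(2*t)/2 + t*exp(2*t)]
  [0, 0, exp(2*t)]

Strategy: write B = P · J · P⁻¹ where J is a Jordan canonical form, so e^{tB} = P · e^{tJ} · P⁻¹, and e^{tJ} can be computed block-by-block.

B has Jordan form
J =
  [2, 1, 0]
  [0, 2, 1]
  [0, 0, 2]
(up to reordering of blocks).

Per-block formulas:
  For a 3×3 Jordan block J_3(2): exp(t · J_3(2)) = e^(2t)·(I + t·N + (t^2/2)·N^2), where N is the 3×3 nilpotent shift.

After assembling e^{tJ} and conjugating by P, we get:

e^{tB} =
  [exp(2*t), 0, -t*exp(2*t)]
  [-t*exp(2*t), exp(2*t), t^2*exp(2*t)/2 + t*exp(2*t)]
  [0, 0, exp(2*t)]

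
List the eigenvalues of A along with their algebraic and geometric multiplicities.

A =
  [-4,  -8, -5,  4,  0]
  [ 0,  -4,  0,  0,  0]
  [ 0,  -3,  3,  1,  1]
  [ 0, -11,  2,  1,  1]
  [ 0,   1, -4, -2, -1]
λ = -4: alg = 2, geom = 2; λ = 1: alg = 3, geom = 1

Step 1 — factor the characteristic polynomial to read off the algebraic multiplicities:
  χ_A(x) = (x - 1)^3*(x + 4)^2

Step 2 — compute geometric multiplicities via the rank-nullity identity g(λ) = n − rank(A − λI):
  rank(A − (-4)·I) = 3, so dim ker(A − (-4)·I) = n − 3 = 2
  rank(A − (1)·I) = 4, so dim ker(A − (1)·I) = n − 4 = 1

Summary:
  λ = -4: algebraic multiplicity = 2, geometric multiplicity = 2
  λ = 1: algebraic multiplicity = 3, geometric multiplicity = 1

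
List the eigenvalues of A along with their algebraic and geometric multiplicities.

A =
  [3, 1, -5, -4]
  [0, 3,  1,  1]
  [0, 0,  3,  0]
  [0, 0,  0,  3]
λ = 3: alg = 4, geom = 2

Step 1 — factor the characteristic polynomial to read off the algebraic multiplicities:
  χ_A(x) = (x - 3)^4

Step 2 — compute geometric multiplicities via the rank-nullity identity g(λ) = n − rank(A − λI):
  rank(A − (3)·I) = 2, so dim ker(A − (3)·I) = n − 2 = 2

Summary:
  λ = 3: algebraic multiplicity = 4, geometric multiplicity = 2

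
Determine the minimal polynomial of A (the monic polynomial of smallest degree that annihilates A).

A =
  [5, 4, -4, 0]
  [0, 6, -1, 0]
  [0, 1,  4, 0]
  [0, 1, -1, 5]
x^2 - 10*x + 25

The characteristic polynomial is χ_A(x) = (x - 5)^4, so the eigenvalues are known. The minimal polynomial is
  m_A(x) = Π_λ (x − λ)^{k_λ}
where k_λ is the size of the *largest* Jordan block for λ (equivalently, the smallest k with (A − λI)^k v = 0 for every generalised eigenvector v of λ).

  λ = 5: largest Jordan block has size 2, contributing (x − 5)^2

So m_A(x) = (x - 5)^2 = x^2 - 10*x + 25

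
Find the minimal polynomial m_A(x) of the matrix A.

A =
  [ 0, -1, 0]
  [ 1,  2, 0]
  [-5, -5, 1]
x^2 - 2*x + 1

The characteristic polynomial is χ_A(x) = (x - 1)^3, so the eigenvalues are known. The minimal polynomial is
  m_A(x) = Π_λ (x − λ)^{k_λ}
where k_λ is the size of the *largest* Jordan block for λ (equivalently, the smallest k with (A − λI)^k v = 0 for every generalised eigenvector v of λ).

  λ = 1: largest Jordan block has size 2, contributing (x − 1)^2

So m_A(x) = (x - 1)^2 = x^2 - 2*x + 1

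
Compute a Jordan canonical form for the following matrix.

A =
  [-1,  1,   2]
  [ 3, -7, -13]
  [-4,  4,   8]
J_3(0)

The characteristic polynomial is
  det(x·I − A) = x^3

Eigenvalues and multiplicities (the geometric multiplicity of λ is n − rank(A − λI), which equals the number of Jordan blocks for λ):
  λ = 0: algebraic multiplicity = 3, geometric multiplicity = 1

Determining the block sizes for each eigenvalue:
  λ = 0: one block (gm = 1), so the single block has size am = 3 → block sizes [3]

Assembling the blocks gives a Jordan form
J =
  [0, 1, 0]
  [0, 0, 1]
  [0, 0, 0]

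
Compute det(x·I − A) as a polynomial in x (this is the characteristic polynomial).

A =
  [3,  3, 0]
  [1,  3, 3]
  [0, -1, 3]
x^3 - 9*x^2 + 27*x - 27

Expanding det(x·I − A) (e.g. by cofactor expansion or by noting that A is similar to its Jordan form J, which has the same characteristic polynomial as A) gives
  χ_A(x) = x^3 - 9*x^2 + 27*x - 27
which factors as (x - 3)^3. The eigenvalues (with algebraic multiplicities) are λ = 3 with multiplicity 3.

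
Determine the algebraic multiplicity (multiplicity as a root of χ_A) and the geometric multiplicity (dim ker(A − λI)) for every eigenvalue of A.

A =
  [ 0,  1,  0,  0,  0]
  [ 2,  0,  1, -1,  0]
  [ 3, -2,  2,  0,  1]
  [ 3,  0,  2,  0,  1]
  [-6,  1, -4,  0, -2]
λ = 0: alg = 5, geom = 2

Step 1 — factor the characteristic polynomial to read off the algebraic multiplicities:
  χ_A(x) = x^5

Step 2 — compute geometric multiplicities via the rank-nullity identity g(λ) = n − rank(A − λI):
  rank(A − (0)·I) = 3, so dim ker(A − (0)·I) = n − 3 = 2

Summary:
  λ = 0: algebraic multiplicity = 5, geometric multiplicity = 2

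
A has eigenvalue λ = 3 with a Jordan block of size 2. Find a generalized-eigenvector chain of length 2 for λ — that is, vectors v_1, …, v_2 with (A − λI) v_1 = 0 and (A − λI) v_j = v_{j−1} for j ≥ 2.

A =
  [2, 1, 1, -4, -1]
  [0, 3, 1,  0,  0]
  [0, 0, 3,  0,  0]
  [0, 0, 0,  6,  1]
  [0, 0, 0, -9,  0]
A Jordan chain for λ = 3 of length 2:
v_1 = (1, 1, 0, 0, 0)ᵀ
v_2 = (0, 0, 1, 0, 0)ᵀ

Let N = A − (3)·I. We want v_2 with N^2 v_2 = 0 but N^1 v_2 ≠ 0; then v_{j-1} := N · v_j for j = 2, …, 2.

Pick v_2 = (0, 0, 1, 0, 0)ᵀ.
Then v_1 = N · v_2 = (1, 1, 0, 0, 0)ᵀ.

Sanity check: (A − (3)·I) v_1 = (0, 0, 0, 0, 0)ᵀ = 0. ✓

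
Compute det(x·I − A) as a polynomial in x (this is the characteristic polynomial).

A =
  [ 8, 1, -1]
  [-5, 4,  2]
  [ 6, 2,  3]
x^3 - 15*x^2 + 75*x - 125

Expanding det(x·I − A) (e.g. by cofactor expansion or by noting that A is similar to its Jordan form J, which has the same characteristic polynomial as A) gives
  χ_A(x) = x^3 - 15*x^2 + 75*x - 125
which factors as (x - 5)^3. The eigenvalues (with algebraic multiplicities) are λ = 5 with multiplicity 3.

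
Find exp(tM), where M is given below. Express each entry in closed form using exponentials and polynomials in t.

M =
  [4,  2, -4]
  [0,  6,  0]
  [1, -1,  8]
e^{tM} =
  [-2*t*exp(6*t) + exp(6*t), 2*t*exp(6*t), -4*t*exp(6*t)]
  [0, exp(6*t), 0]
  [t*exp(6*t), -t*exp(6*t), 2*t*exp(6*t) + exp(6*t)]

Strategy: write M = P · J · P⁻¹ where J is a Jordan canonical form, so e^{tM} = P · e^{tJ} · P⁻¹, and e^{tJ} can be computed block-by-block.

M has Jordan form
J =
  [6, 1, 0]
  [0, 6, 0]
  [0, 0, 6]
(up to reordering of blocks).

Per-block formulas:
  For a 2×2 Jordan block J_2(6): exp(t · J_2(6)) = e^(6t)·(I + t·N), where N is the 2×2 nilpotent shift.
  For a 1×1 block at λ = 6: exp(t · [6]) = [e^(6t)].

After assembling e^{tJ} and conjugating by P, we get:

e^{tM} =
  [-2*t*exp(6*t) + exp(6*t), 2*t*exp(6*t), -4*t*exp(6*t)]
  [0, exp(6*t), 0]
  [t*exp(6*t), -t*exp(6*t), 2*t*exp(6*t) + exp(6*t)]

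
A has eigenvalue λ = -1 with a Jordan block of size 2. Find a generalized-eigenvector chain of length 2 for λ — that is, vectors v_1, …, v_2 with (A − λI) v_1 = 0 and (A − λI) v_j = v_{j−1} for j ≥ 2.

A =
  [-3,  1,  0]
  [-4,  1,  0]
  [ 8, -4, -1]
A Jordan chain for λ = -1 of length 2:
v_1 = (-2, -4, 8)ᵀ
v_2 = (1, 0, 0)ᵀ

Let N = A − (-1)·I. We want v_2 with N^2 v_2 = 0 but N^1 v_2 ≠ 0; then v_{j-1} := N · v_j for j = 2, …, 2.

Pick v_2 = (1, 0, 0)ᵀ.
Then v_1 = N · v_2 = (-2, -4, 8)ᵀ.

Sanity check: (A − (-1)·I) v_1 = (0, 0, 0)ᵀ = 0. ✓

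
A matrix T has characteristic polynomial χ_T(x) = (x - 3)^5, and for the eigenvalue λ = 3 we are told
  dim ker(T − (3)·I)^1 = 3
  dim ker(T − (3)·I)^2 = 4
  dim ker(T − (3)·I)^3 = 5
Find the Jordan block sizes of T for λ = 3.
Block sizes for λ = 3: [3, 1, 1]

From the dimensions of kernels of powers, the number of Jordan blocks of size at least j is d_j − d_{j−1} where d_j = dim ker(N^j) (with d_0 = 0). Computing the differences gives [3, 1, 1].
The number of blocks of size exactly k is (#blocks of size ≥ k) − (#blocks of size ≥ k + 1), so the partition is: 2 block(s) of size 1, 1 block(s) of size 3.
In nonincreasing order the block sizes are [3, 1, 1].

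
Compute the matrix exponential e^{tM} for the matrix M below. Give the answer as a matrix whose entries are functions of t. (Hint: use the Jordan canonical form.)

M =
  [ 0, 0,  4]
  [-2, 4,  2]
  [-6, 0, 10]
e^{tM} =
  [-2*exp(6*t) + 3*exp(4*t), 0, 2*exp(6*t) - 2*exp(4*t)]
  [-exp(6*t) + exp(4*t), exp(4*t), exp(6*t) - exp(4*t)]
  [-3*exp(6*t) + 3*exp(4*t), 0, 3*exp(6*t) - 2*exp(4*t)]

Strategy: write M = P · J · P⁻¹ where J is a Jordan canonical form, so e^{tM} = P · e^{tJ} · P⁻¹, and e^{tJ} can be computed block-by-block.

M has Jordan form
J =
  [4, 0, 0]
  [0, 4, 0]
  [0, 0, 6]
(up to reordering of blocks).

Per-block formulas:
  For a 1×1 block at λ = 4: exp(t · [4]) = [e^(4t)].
  For a 1×1 block at λ = 6: exp(t · [6]) = [e^(6t)].

After assembling e^{tJ} and conjugating by P, we get:

e^{tM} =
  [-2*exp(6*t) + 3*exp(4*t), 0, 2*exp(6*t) - 2*exp(4*t)]
  [-exp(6*t) + exp(4*t), exp(4*t), exp(6*t) - exp(4*t)]
  [-3*exp(6*t) + 3*exp(4*t), 0, 3*exp(6*t) - 2*exp(4*t)]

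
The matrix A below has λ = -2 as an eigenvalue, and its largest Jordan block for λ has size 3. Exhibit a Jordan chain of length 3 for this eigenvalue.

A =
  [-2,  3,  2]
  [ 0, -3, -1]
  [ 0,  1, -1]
A Jordan chain for λ = -2 of length 3:
v_1 = (-1, 0, 0)ᵀ
v_2 = (3, -1, 1)ᵀ
v_3 = (0, 1, 0)ᵀ

Let N = A − (-2)·I. We want v_3 with N^3 v_3 = 0 but N^2 v_3 ≠ 0; then v_{j-1} := N · v_j for j = 3, …, 2.

Pick v_3 = (0, 1, 0)ᵀ.
Then v_2 = N · v_3 = (3, -1, 1)ᵀ.
Then v_1 = N · v_2 = (-1, 0, 0)ᵀ.

Sanity check: (A − (-2)·I) v_1 = (0, 0, 0)ᵀ = 0. ✓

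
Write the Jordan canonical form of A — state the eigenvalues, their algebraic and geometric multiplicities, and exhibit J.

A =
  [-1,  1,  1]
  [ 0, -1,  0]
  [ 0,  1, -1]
J_3(-1)

The characteristic polynomial is
  det(x·I − A) = x^3 + 3*x^2 + 3*x + 1 = (x + 1)^3

Eigenvalues and multiplicities (the geometric multiplicity of λ is n − rank(A − λI), which equals the number of Jordan blocks for λ):
  λ = -1: algebraic multiplicity = 3, geometric multiplicity = 1

Determining the block sizes for each eigenvalue:
  λ = -1: one block (gm = 1), so the single block has size am = 3 → block sizes [3]

Assembling the blocks gives a Jordan form
J =
  [-1,  1,  0]
  [ 0, -1,  1]
  [ 0,  0, -1]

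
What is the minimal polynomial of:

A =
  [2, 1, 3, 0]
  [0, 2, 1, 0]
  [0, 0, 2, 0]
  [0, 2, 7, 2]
x^3 - 6*x^2 + 12*x - 8

The characteristic polynomial is χ_A(x) = (x - 2)^4, so the eigenvalues are known. The minimal polynomial is
  m_A(x) = Π_λ (x − λ)^{k_λ}
where k_λ is the size of the *largest* Jordan block for λ (equivalently, the smallest k with (A − λI)^k v = 0 for every generalised eigenvector v of λ).

  λ = 2: largest Jordan block has size 3, contributing (x − 2)^3

So m_A(x) = (x - 2)^3 = x^3 - 6*x^2 + 12*x - 8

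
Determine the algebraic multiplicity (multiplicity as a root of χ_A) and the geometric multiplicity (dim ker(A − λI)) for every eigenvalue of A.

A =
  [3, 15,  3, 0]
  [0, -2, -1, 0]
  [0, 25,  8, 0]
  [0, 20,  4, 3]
λ = 3: alg = 4, geom = 3

Step 1 — factor the characteristic polynomial to read off the algebraic multiplicities:
  χ_A(x) = (x - 3)^4

Step 2 — compute geometric multiplicities via the rank-nullity identity g(λ) = n − rank(A − λI):
  rank(A − (3)·I) = 1, so dim ker(A − (3)·I) = n − 1 = 3

Summary:
  λ = 3: algebraic multiplicity = 4, geometric multiplicity = 3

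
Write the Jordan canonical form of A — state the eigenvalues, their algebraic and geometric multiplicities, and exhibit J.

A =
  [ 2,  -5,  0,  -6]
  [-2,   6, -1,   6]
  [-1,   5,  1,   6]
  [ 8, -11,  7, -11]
J_1(-5) ⊕ J_3(1)

The characteristic polynomial is
  det(x·I − A) = x^4 + 2*x^3 - 12*x^2 + 14*x - 5 = (x - 1)^3*(x + 5)

Eigenvalues and multiplicities (the geometric multiplicity of λ is n − rank(A − λI), which equals the number of Jordan blocks for λ):
  λ = -5: algebraic multiplicity = 1, geometric multiplicity = 1
  λ = 1: algebraic multiplicity = 3, geometric multiplicity = 1

Determining the block sizes for each eigenvalue:
  λ = -5: one block (gm = 1), so the single block has size am = 1 → block sizes [1]
  λ = 1: one block (gm = 1), so the single block has size am = 3 → block sizes [3]

Assembling the blocks gives a Jordan form
J =
  [-5, 0, 0, 0]
  [ 0, 1, 1, 0]
  [ 0, 0, 1, 1]
  [ 0, 0, 0, 1]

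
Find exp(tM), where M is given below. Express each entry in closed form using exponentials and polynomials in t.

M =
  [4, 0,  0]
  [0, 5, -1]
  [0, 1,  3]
e^{tM} =
  [exp(4*t), 0, 0]
  [0, t*exp(4*t) + exp(4*t), -t*exp(4*t)]
  [0, t*exp(4*t), -t*exp(4*t) + exp(4*t)]

Strategy: write M = P · J · P⁻¹ where J is a Jordan canonical form, so e^{tM} = P · e^{tJ} · P⁻¹, and e^{tJ} can be computed block-by-block.

M has Jordan form
J =
  [4, 1, 0]
  [0, 4, 0]
  [0, 0, 4]
(up to reordering of blocks).

Per-block formulas:
  For a 1×1 block at λ = 4: exp(t · [4]) = [e^(4t)].
  For a 2×2 Jordan block J_2(4): exp(t · J_2(4)) = e^(4t)·(I + t·N), where N is the 2×2 nilpotent shift.

After assembling e^{tJ} and conjugating by P, we get:

e^{tM} =
  [exp(4*t), 0, 0]
  [0, t*exp(4*t) + exp(4*t), -t*exp(4*t)]
  [0, t*exp(4*t), -t*exp(4*t) + exp(4*t)]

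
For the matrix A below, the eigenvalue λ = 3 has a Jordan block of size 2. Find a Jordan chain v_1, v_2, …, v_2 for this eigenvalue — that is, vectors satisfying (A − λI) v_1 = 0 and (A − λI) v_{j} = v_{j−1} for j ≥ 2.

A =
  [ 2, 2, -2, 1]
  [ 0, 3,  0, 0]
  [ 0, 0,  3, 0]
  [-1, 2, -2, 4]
A Jordan chain for λ = 3 of length 2:
v_1 = (-1, 0, 0, -1)ᵀ
v_2 = (1, 0, 0, 0)ᵀ

Let N = A − (3)·I. We want v_2 with N^2 v_2 = 0 but N^1 v_2 ≠ 0; then v_{j-1} := N · v_j for j = 2, …, 2.

Pick v_2 = (1, 0, 0, 0)ᵀ.
Then v_1 = N · v_2 = (-1, 0, 0, -1)ᵀ.

Sanity check: (A − (3)·I) v_1 = (0, 0, 0, 0)ᵀ = 0. ✓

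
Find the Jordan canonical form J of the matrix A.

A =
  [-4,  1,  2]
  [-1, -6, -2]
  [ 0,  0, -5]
J_2(-5) ⊕ J_1(-5)

The characteristic polynomial is
  det(x·I − A) = x^3 + 15*x^2 + 75*x + 125 = (x + 5)^3

Eigenvalues and multiplicities (the geometric multiplicity of λ is n − rank(A − λI), which equals the number of Jordan blocks for λ):
  λ = -5: algebraic multiplicity = 3, geometric multiplicity = 2

Determining the block sizes for each eigenvalue:
  λ = -5: 2 blocks summing to 3 forces exactly one block of size 2 and the rest size 1 → block sizes [2, 1]

Assembling the blocks gives a Jordan form
J =
  [-5,  1,  0]
  [ 0, -5,  0]
  [ 0,  0, -5]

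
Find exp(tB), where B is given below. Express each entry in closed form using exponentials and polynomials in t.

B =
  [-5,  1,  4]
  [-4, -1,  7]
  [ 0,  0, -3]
e^{tB} =
  [-2*t*exp(-3*t) + exp(-3*t), t*exp(-3*t), -t^2*exp(-3*t)/2 + 4*t*exp(-3*t)]
  [-4*t*exp(-3*t), 2*t*exp(-3*t) + exp(-3*t), -t^2*exp(-3*t) + 7*t*exp(-3*t)]
  [0, 0, exp(-3*t)]

Strategy: write B = P · J · P⁻¹ where J is a Jordan canonical form, so e^{tB} = P · e^{tJ} · P⁻¹, and e^{tJ} can be computed block-by-block.

B has Jordan form
J =
  [-3,  1,  0]
  [ 0, -3,  1]
  [ 0,  0, -3]
(up to reordering of blocks).

Per-block formulas:
  For a 3×3 Jordan block J_3(-3): exp(t · J_3(-3)) = e^(-3t)·(I + t·N + (t^2/2)·N^2), where N is the 3×3 nilpotent shift.

After assembling e^{tJ} and conjugating by P, we get:

e^{tB} =
  [-2*t*exp(-3*t) + exp(-3*t), t*exp(-3*t), -t^2*exp(-3*t)/2 + 4*t*exp(-3*t)]
  [-4*t*exp(-3*t), 2*t*exp(-3*t) + exp(-3*t), -t^2*exp(-3*t) + 7*t*exp(-3*t)]
  [0, 0, exp(-3*t)]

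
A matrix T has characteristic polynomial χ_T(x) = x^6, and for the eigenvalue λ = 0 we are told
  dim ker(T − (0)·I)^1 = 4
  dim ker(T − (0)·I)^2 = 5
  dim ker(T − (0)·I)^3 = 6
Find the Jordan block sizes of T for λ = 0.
Block sizes for λ = 0: [3, 1, 1, 1]

From the dimensions of kernels of powers, the number of Jordan blocks of size at least j is d_j − d_{j−1} where d_j = dim ker(N^j) (with d_0 = 0). Computing the differences gives [4, 1, 1].
The number of blocks of size exactly k is (#blocks of size ≥ k) − (#blocks of size ≥ k + 1), so the partition is: 3 block(s) of size 1, 1 block(s) of size 3.
In nonincreasing order the block sizes are [3, 1, 1, 1].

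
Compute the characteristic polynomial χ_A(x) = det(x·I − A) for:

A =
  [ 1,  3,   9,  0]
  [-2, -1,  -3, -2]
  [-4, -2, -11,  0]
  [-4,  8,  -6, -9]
x^4 + 20*x^3 + 150*x^2 + 500*x + 625

Expanding det(x·I − A) (e.g. by cofactor expansion or by noting that A is similar to its Jordan form J, which has the same characteristic polynomial as A) gives
  χ_A(x) = x^4 + 20*x^3 + 150*x^2 + 500*x + 625
which factors as (x + 5)^4. The eigenvalues (with algebraic multiplicities) are λ = -5 with multiplicity 4.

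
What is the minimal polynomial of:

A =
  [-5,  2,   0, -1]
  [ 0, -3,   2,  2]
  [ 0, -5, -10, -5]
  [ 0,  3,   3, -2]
x^3 + 15*x^2 + 75*x + 125

The characteristic polynomial is χ_A(x) = (x + 5)^4, so the eigenvalues are known. The minimal polynomial is
  m_A(x) = Π_λ (x − λ)^{k_λ}
where k_λ is the size of the *largest* Jordan block for λ (equivalently, the smallest k with (A − λI)^k v = 0 for every generalised eigenvector v of λ).

  λ = -5: largest Jordan block has size 3, contributing (x + 5)^3

So m_A(x) = (x + 5)^3 = x^3 + 15*x^2 + 75*x + 125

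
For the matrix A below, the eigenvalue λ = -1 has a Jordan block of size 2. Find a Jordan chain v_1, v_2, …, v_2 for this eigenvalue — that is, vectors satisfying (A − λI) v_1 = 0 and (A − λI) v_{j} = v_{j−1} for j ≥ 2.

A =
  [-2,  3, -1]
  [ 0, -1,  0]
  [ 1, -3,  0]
A Jordan chain for λ = -1 of length 2:
v_1 = (-1, 0, 1)ᵀ
v_2 = (1, 0, 0)ᵀ

Let N = A − (-1)·I. We want v_2 with N^2 v_2 = 0 but N^1 v_2 ≠ 0; then v_{j-1} := N · v_j for j = 2, …, 2.

Pick v_2 = (1, 0, 0)ᵀ.
Then v_1 = N · v_2 = (-1, 0, 1)ᵀ.

Sanity check: (A − (-1)·I) v_1 = (0, 0, 0)ᵀ = 0. ✓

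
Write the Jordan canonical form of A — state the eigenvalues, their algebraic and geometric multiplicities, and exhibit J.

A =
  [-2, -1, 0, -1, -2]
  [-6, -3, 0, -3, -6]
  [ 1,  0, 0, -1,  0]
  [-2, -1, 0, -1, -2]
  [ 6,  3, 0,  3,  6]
J_2(0) ⊕ J_2(0) ⊕ J_1(0)

The characteristic polynomial is
  det(x·I − A) = x^5

Eigenvalues and multiplicities (the geometric multiplicity of λ is n − rank(A − λI), which equals the number of Jordan blocks for λ):
  λ = 0: algebraic multiplicity = 5, geometric multiplicity = 3

Determining the block sizes for each eigenvalue:
  λ = 0: with am = 5 and gm = 3, the partition is not yet determined (e.g. several partitions of 5 into 3 parts exist). Let N = A − (0)·I. Computing rank(N^1) = 2, rank(N^2) = 0; the number of blocks of size ≥ j is rank(N^{j−1}) − rank(N^j), giving [3, 2]. So we have 2 block(s) of size 2, 1 block(s) of size 1 → block sizes [2, 2, 1]

Assembling the blocks gives a Jordan form
J =
  [0, 1, 0, 0, 0]
  [0, 0, 0, 0, 0]
  [0, 0, 0, 1, 0]
  [0, 0, 0, 0, 0]
  [0, 0, 0, 0, 0]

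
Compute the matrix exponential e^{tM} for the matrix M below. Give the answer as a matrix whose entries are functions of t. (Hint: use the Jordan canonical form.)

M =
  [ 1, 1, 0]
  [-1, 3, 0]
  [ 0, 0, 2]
e^{tM} =
  [-t*exp(2*t) + exp(2*t), t*exp(2*t), 0]
  [-t*exp(2*t), t*exp(2*t) + exp(2*t), 0]
  [0, 0, exp(2*t)]

Strategy: write M = P · J · P⁻¹ where J is a Jordan canonical form, so e^{tM} = P · e^{tJ} · P⁻¹, and e^{tJ} can be computed block-by-block.

M has Jordan form
J =
  [2, 1, 0]
  [0, 2, 0]
  [0, 0, 2]
(up to reordering of blocks).

Per-block formulas:
  For a 1×1 block at λ = 2: exp(t · [2]) = [e^(2t)].
  For a 2×2 Jordan block J_2(2): exp(t · J_2(2)) = e^(2t)·(I + t·N), where N is the 2×2 nilpotent shift.

After assembling e^{tJ} and conjugating by P, we get:

e^{tM} =
  [-t*exp(2*t) + exp(2*t), t*exp(2*t), 0]
  [-t*exp(2*t), t*exp(2*t) + exp(2*t), 0]
  [0, 0, exp(2*t)]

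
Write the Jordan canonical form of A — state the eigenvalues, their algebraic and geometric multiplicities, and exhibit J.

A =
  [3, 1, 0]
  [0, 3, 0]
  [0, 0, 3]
J_2(3) ⊕ J_1(3)

The characteristic polynomial is
  det(x·I − A) = x^3 - 9*x^2 + 27*x - 27 = (x - 3)^3

Eigenvalues and multiplicities (the geometric multiplicity of λ is n − rank(A − λI), which equals the number of Jordan blocks for λ):
  λ = 3: algebraic multiplicity = 3, geometric multiplicity = 2

Determining the block sizes for each eigenvalue:
  λ = 3: 2 blocks summing to 3 forces exactly one block of size 2 and the rest size 1 → block sizes [2, 1]

Assembling the blocks gives a Jordan form
J =
  [3, 1, 0]
  [0, 3, 0]
  [0, 0, 3]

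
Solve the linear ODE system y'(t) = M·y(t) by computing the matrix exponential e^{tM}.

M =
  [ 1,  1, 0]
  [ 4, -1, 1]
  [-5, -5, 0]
e^{tM} =
  [5*t^2/2 + t + 1, t, t^2/2]
  [-5*t^2/2 + 4*t, 1 - t, -t^2/2 + t]
  [-25*t^2/2 - 5*t, -5*t, 1 - 5*t^2/2]

Strategy: write M = P · J · P⁻¹ where J is a Jordan canonical form, so e^{tM} = P · e^{tJ} · P⁻¹, and e^{tJ} can be computed block-by-block.

M has Jordan form
J =
  [0, 1, 0]
  [0, 0, 1]
  [0, 0, 0]
(up to reordering of blocks).

Per-block formulas:
  For a 3×3 Jordan block J_3(0): exp(t · J_3(0)) = e^(0t)·(I + t·N + (t^2/2)·N^2), where N is the 3×3 nilpotent shift.

After assembling e^{tJ} and conjugating by P, we get:

e^{tM} =
  [5*t^2/2 + t + 1, t, t^2/2]
  [-5*t^2/2 + 4*t, 1 - t, -t^2/2 + t]
  [-25*t^2/2 - 5*t, -5*t, 1 - 5*t^2/2]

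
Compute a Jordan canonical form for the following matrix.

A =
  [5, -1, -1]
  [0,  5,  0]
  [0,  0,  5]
J_2(5) ⊕ J_1(5)

The characteristic polynomial is
  det(x·I − A) = x^3 - 15*x^2 + 75*x - 125 = (x - 5)^3

Eigenvalues and multiplicities (the geometric multiplicity of λ is n − rank(A − λI), which equals the number of Jordan blocks for λ):
  λ = 5: algebraic multiplicity = 3, geometric multiplicity = 2

Determining the block sizes for each eigenvalue:
  λ = 5: 2 blocks summing to 3 forces exactly one block of size 2 and the rest size 1 → block sizes [2, 1]

Assembling the blocks gives a Jordan form
J =
  [5, 1, 0]
  [0, 5, 0]
  [0, 0, 5]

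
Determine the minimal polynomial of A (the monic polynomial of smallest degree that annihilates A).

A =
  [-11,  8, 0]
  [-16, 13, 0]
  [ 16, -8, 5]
x^2 - 2*x - 15

The characteristic polynomial is χ_A(x) = (x - 5)^2*(x + 3), so the eigenvalues are known. The minimal polynomial is
  m_A(x) = Π_λ (x − λ)^{k_λ}
where k_λ is the size of the *largest* Jordan block for λ (equivalently, the smallest k with (A − λI)^k v = 0 for every generalised eigenvector v of λ).

  λ = -3: largest Jordan block has size 1, contributing (x + 3)
  λ = 5: largest Jordan block has size 1, contributing (x − 5)

So m_A(x) = (x - 5)*(x + 3) = x^2 - 2*x - 15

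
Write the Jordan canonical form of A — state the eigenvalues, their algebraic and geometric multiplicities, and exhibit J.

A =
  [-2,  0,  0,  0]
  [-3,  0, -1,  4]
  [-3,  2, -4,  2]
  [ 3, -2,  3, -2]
J_3(-2) ⊕ J_1(-2)

The characteristic polynomial is
  det(x·I − A) = x^4 + 8*x^3 + 24*x^2 + 32*x + 16 = (x + 2)^4

Eigenvalues and multiplicities (the geometric multiplicity of λ is n − rank(A − λI), which equals the number of Jordan blocks for λ):
  λ = -2: algebraic multiplicity = 4, geometric multiplicity = 2

Determining the block sizes for each eigenvalue:
  λ = -2: with am = 4 and gm = 2, the partition is not yet determined (e.g. several partitions of 4 into 2 parts exist). Let N = A − (-2)·I. Computing rank(N^1) = 2, rank(N^2) = 1, rank(N^3) = 0; the number of blocks of size ≥ j is rank(N^{j−1}) − rank(N^j), giving [2, 1, 1]. So we have 1 block(s) of size 3, 1 block(s) of size 1 → block sizes [3, 1]

Assembling the blocks gives a Jordan form
J =
  [-2,  1,  0,  0]
  [ 0, -2,  1,  0]
  [ 0,  0, -2,  0]
  [ 0,  0,  0, -2]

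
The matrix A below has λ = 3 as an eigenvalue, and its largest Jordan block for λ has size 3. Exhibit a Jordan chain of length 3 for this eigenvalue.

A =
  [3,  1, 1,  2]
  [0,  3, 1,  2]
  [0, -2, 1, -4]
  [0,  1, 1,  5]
A Jordan chain for λ = 3 of length 3:
v_1 = (1, 0, -2, 1)ᵀ
v_2 = (1, 1, -2, 1)ᵀ
v_3 = (0, 0, 1, 0)ᵀ

Let N = A − (3)·I. We want v_3 with N^3 v_3 = 0 but N^2 v_3 ≠ 0; then v_{j-1} := N · v_j for j = 3, …, 2.

Pick v_3 = (0, 0, 1, 0)ᵀ.
Then v_2 = N · v_3 = (1, 1, -2, 1)ᵀ.
Then v_1 = N · v_2 = (1, 0, -2, 1)ᵀ.

Sanity check: (A − (3)·I) v_1 = (0, 0, 0, 0)ᵀ = 0. ✓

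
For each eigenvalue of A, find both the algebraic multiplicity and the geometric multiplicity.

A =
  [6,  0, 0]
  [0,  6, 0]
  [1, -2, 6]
λ = 6: alg = 3, geom = 2

Step 1 — factor the characteristic polynomial to read off the algebraic multiplicities:
  χ_A(x) = (x - 6)^3

Step 2 — compute geometric multiplicities via the rank-nullity identity g(λ) = n − rank(A − λI):
  rank(A − (6)·I) = 1, so dim ker(A − (6)·I) = n − 1 = 2

Summary:
  λ = 6: algebraic multiplicity = 3, geometric multiplicity = 2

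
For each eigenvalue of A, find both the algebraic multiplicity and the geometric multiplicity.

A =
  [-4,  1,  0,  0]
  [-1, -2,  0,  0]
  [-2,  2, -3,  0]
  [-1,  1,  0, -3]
λ = -3: alg = 4, geom = 3

Step 1 — factor the characteristic polynomial to read off the algebraic multiplicities:
  χ_A(x) = (x + 3)^4

Step 2 — compute geometric multiplicities via the rank-nullity identity g(λ) = n − rank(A − λI):
  rank(A − (-3)·I) = 1, so dim ker(A − (-3)·I) = n − 1 = 3

Summary:
  λ = -3: algebraic multiplicity = 4, geometric multiplicity = 3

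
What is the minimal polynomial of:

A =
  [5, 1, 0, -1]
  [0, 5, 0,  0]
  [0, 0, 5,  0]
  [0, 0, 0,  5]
x^2 - 10*x + 25

The characteristic polynomial is χ_A(x) = (x - 5)^4, so the eigenvalues are known. The minimal polynomial is
  m_A(x) = Π_λ (x − λ)^{k_λ}
where k_λ is the size of the *largest* Jordan block for λ (equivalently, the smallest k with (A − λI)^k v = 0 for every generalised eigenvector v of λ).

  λ = 5: largest Jordan block has size 2, contributing (x − 5)^2

So m_A(x) = (x - 5)^2 = x^2 - 10*x + 25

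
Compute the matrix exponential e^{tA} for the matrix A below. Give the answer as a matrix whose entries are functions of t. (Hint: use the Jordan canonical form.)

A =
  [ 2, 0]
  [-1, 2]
e^{tA} =
  [exp(2*t), 0]
  [-t*exp(2*t), exp(2*t)]

Strategy: write A = P · J · P⁻¹ where J is a Jordan canonical form, so e^{tA} = P · e^{tJ} · P⁻¹, and e^{tJ} can be computed block-by-block.

A has Jordan form
J =
  [2, 1]
  [0, 2]
(up to reordering of blocks).

Per-block formulas:
  For a 2×2 Jordan block J_2(2): exp(t · J_2(2)) = e^(2t)·(I + t·N), where N is the 2×2 nilpotent shift.

After assembling e^{tJ} and conjugating by P, we get:

e^{tA} =
  [exp(2*t), 0]
  [-t*exp(2*t), exp(2*t)]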